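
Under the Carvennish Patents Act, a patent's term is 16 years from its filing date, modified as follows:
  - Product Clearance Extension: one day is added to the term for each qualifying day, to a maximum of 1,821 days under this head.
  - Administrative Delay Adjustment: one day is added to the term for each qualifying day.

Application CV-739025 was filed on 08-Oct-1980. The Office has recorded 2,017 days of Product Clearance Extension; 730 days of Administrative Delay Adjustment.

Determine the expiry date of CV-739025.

October 3, 2003

Base term: filing date + 16 years → 8 October 1996.
Product Clearance Extension: 2017 days claimed exceeds the 1821-day cap, so +1821 days → 3 October 2001.
Administrative Delay Adjustment: +730 days → 3 October 2003.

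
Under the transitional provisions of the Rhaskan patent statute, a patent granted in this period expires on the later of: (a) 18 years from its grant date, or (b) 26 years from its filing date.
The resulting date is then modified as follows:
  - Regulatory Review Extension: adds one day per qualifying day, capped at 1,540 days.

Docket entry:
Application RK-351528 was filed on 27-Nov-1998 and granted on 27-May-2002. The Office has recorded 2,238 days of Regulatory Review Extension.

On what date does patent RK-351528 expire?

(a) grant + 18 years → 27 May 2020.
(b) filing + 26 years → 27 November 2024.
Later of the two: 27 November 2024.
Regulatory Review Extension: 2238 days claimed exceeds the 1540-day cap, so +1540 days → 14 February 2029.

February 14, 2029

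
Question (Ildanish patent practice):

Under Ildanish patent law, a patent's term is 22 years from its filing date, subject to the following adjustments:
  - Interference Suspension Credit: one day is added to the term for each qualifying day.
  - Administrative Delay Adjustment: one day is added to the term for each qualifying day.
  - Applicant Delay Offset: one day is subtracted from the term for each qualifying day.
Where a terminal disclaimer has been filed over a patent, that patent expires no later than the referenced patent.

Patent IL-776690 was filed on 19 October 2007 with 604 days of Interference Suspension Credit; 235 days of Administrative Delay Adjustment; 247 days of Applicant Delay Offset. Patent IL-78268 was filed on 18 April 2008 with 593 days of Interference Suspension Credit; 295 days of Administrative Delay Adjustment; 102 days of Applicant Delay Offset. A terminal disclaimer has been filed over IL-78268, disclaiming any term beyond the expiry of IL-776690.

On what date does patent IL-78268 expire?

June 3, 2031

Natural term of IL-78268:
  Base: filing + 22 years → 18 April 2030.
  Interference Suspension Credit: +593 days → 2 December 2031.
  Administrative Delay Adjustment: +295 days → 22 September 2032.
  Applicant Delay Offset: −102 days → 12 June 2032.
Expiry of referenced patent IL-776690:
  Base: filing + 22 years → 19 October 2029.
  Interference Suspension Credit: +604 days → 15 June 2031.
  Administrative Delay Adjustment: +235 days → 5 February 2032.
  Applicant Delay Offset: −247 days → 3 June 2031.
Terminal disclaimer: IL-78268 expires on the earlier of 12 June 2032 and 3 June 2031.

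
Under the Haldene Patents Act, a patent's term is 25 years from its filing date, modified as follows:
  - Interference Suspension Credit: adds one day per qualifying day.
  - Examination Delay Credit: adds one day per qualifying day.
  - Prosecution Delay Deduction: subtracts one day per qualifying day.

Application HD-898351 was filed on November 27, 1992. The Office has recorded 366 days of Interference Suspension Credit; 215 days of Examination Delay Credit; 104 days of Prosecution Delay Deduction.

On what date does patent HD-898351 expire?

March 19, 2019

Base term: filing date + 25 years → 27 November 2017.
Interference Suspension Credit: +366 days → 28 November 2018.
Examination Delay Credit: +215 days → 1 July 2019.
Prosecution Delay Deduction: −104 days → 19 March 2019.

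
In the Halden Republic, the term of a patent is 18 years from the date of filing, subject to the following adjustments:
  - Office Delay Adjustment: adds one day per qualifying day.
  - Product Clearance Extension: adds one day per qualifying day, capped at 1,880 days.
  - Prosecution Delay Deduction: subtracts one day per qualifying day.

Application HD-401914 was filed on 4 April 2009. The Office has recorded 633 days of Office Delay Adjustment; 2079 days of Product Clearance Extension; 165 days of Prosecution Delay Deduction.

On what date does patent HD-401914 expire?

Base term: filing date + 18 years → 4 April 2027.
Office Delay Adjustment: +633 days → 27 December 2028.
Product Clearance Extension: 2079 days claimed exceeds the 1880-day cap, so +1880 days → 19 February 2034.
Prosecution Delay Deduction: −165 days → 7 September 2033.

2033-09-07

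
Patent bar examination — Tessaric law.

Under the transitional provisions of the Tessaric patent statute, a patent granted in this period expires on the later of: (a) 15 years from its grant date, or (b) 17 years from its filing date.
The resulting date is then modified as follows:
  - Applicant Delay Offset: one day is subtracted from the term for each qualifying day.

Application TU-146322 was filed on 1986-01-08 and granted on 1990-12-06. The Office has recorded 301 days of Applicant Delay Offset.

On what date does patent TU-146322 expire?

2005-02-08

(a) grant + 15 years → 6 December 2005.
(b) filing + 17 years → 8 January 2003.
Later of the two: 6 December 2005.
Applicant Delay Offset: −301 days → 8 February 2005.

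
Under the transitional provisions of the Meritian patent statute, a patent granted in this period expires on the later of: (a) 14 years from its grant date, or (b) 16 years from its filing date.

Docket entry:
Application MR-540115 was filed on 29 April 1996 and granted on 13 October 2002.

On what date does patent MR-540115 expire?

(a) grant + 14 years → 13 October 2016.
(b) filing + 16 years → 29 April 2012.
Later of the two: 13 October 2016.

October 13, 2016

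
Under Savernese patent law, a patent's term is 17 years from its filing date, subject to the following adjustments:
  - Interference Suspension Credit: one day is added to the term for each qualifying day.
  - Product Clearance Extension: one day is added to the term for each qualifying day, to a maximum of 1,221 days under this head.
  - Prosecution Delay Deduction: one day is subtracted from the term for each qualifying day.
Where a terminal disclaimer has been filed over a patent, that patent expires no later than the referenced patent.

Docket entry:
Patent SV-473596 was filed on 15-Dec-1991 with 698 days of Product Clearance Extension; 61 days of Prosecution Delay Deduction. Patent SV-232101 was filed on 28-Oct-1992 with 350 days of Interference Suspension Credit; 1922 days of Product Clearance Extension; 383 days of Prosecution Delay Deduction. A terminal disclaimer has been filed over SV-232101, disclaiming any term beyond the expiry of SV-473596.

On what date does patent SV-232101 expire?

Natural term of SV-232101:
  Base: filing + 17 years → 28 October 2009.
  Interference Suspension Credit: +350 days → 13 October 2010.
  Product Clearance Extension: 1922 days claimed exceeds the 1221-day cap, so +1221 days → 15 February 2014.
  Prosecution Delay Deduction: −383 days → 28 January 2013.
Expiry of referenced patent SV-473596:
  Base: filing + 17 years → 15 December 2008.
  Product Clearance Extension: 698 days (within the 1221-day cap) → +698 days → 13 November 2010.
  Prosecution Delay Deduction: −61 days → 13 September 2010.
Terminal disclaimer: SV-232101 expires on the earlier of 28 January 2013 and 13 September 2010.

September 13, 2010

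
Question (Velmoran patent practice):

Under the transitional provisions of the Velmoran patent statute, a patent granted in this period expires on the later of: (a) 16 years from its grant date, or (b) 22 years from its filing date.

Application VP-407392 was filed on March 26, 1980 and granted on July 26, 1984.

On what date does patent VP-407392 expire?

(a) grant + 16 years → 26 July 2000.
(b) filing + 22 years → 26 March 2002.
Later of the two: 26 March 2002.

2002-03-26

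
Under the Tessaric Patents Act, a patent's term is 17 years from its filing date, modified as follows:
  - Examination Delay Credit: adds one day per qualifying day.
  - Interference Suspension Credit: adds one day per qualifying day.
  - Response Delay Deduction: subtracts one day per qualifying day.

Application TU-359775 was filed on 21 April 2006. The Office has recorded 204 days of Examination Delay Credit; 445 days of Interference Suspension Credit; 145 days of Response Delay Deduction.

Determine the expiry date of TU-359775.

2024-09-06

Base term: filing date + 17 years → 21 April 2023.
Examination Delay Credit: +204 days → 11 November 2023.
Interference Suspension Credit: +445 days → 29 January 2025.
Response Delay Deduction: −145 days → 6 September 2024.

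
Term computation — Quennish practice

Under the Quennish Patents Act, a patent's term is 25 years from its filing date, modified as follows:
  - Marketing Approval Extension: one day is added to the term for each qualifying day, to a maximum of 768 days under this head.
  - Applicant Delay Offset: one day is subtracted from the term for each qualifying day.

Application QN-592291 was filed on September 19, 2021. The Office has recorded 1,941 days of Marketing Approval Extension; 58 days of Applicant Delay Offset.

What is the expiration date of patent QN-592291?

August 29, 2048

Base term: filing date + 25 years → 19 September 2046.
Marketing Approval Extension: 1941 days claimed exceeds the 768-day cap, so +768 days → 26 October 2048.
Applicant Delay Offset: −58 days → 29 August 2048.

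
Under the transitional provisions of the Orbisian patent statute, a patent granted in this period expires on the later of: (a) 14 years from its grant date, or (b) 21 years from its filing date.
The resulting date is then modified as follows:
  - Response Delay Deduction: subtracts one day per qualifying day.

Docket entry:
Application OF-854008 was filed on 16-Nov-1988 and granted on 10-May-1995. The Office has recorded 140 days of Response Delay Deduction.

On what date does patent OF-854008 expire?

June 29, 2009

(a) grant + 14 years → 10 May 2009.
(b) filing + 21 years → 16 November 2009.
Later of the two: 16 November 2009.
Response Delay Deduction: −140 days → 29 June 2009.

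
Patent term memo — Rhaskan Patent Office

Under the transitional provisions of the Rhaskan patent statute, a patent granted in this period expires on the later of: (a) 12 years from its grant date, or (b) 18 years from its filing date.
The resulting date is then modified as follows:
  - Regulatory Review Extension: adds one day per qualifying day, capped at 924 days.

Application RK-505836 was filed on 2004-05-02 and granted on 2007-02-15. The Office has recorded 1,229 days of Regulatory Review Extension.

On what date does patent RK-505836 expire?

(a) grant + 12 years → 15 February 2019.
(b) filing + 18 years → 2 May 2022.
Later of the two: 2 May 2022.
Regulatory Review Extension: 1229 days claimed exceeds the 924-day cap, so +924 days → 11 November 2024.

2024-11-11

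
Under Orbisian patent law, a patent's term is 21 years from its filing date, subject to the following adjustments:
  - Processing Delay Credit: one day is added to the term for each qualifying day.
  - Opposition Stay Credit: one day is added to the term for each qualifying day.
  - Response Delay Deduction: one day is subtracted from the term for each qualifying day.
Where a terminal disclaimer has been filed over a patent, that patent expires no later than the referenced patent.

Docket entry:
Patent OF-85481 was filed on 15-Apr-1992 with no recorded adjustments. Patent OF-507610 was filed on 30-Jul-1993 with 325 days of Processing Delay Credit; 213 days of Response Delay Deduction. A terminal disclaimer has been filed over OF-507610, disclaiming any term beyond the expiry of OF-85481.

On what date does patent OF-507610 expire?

Natural term of OF-507610:
  Base: filing + 21 years → 30 July 2014.
  Processing Delay Credit: +325 days → 20 June 2015.
  Response Delay Deduction: −213 days → 19 November 2014.
Expiry of referenced patent OF-85481:
  Base: filing + 21 years → 15 April 2013.
Terminal disclaimer: OF-507610 expires on the earlier of 19 November 2014 and 15 April 2013.

2013-04-15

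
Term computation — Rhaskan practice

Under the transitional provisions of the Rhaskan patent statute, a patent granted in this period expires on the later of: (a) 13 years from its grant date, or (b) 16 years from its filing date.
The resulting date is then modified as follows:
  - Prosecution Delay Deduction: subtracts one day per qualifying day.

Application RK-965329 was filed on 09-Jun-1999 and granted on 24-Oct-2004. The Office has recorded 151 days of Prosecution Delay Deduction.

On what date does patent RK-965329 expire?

(a) grant + 13 years → 24 October 2017.
(b) filing + 16 years → 9 June 2015.
Later of the two: 24 October 2017.
Prosecution Delay Deduction: −151 days → 26 May 2017.

May 26, 2017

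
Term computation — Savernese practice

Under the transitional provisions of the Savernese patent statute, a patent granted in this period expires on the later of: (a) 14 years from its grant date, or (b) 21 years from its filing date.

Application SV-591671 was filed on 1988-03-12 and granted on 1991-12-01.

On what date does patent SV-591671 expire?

(a) grant + 14 years → 1 December 2005.
(b) filing + 21 years → 12 March 2009.
Later of the two: 12 March 2009.

March 12, 2009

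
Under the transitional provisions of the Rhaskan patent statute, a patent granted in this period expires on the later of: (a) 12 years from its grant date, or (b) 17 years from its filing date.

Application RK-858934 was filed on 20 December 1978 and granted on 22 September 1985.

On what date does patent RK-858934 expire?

1997-09-22

(a) grant + 12 years → 22 September 1997.
(b) filing + 17 years → 20 December 1995.
Later of the two: 22 September 1997.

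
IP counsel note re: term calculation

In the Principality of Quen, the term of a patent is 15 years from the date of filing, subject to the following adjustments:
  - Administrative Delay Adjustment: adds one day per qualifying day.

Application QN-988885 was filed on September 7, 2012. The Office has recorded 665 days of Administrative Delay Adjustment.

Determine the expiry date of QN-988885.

Base term: filing date + 15 years → 7 September 2027.
Administrative Delay Adjustment: +665 days → 3 July 2029.

July 3, 2029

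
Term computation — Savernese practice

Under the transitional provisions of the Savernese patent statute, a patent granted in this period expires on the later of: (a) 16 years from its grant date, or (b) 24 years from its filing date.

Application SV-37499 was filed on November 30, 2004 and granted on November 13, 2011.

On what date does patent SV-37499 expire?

(a) grant + 16 years → 13 November 2027.
(b) filing + 24 years → 30 November 2028.
Later of the two: 30 November 2028.

November 30, 2028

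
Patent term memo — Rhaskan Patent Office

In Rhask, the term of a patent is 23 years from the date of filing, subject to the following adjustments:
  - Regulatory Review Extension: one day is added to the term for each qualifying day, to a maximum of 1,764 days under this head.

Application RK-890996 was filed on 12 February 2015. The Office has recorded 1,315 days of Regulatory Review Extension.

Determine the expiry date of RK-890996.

Base term: filing date + 23 years → 12 February 2038.
Regulatory Review Extension: 1315 days (within the 1764-day cap) → +1315 days → 19 September 2041.

September 19, 2041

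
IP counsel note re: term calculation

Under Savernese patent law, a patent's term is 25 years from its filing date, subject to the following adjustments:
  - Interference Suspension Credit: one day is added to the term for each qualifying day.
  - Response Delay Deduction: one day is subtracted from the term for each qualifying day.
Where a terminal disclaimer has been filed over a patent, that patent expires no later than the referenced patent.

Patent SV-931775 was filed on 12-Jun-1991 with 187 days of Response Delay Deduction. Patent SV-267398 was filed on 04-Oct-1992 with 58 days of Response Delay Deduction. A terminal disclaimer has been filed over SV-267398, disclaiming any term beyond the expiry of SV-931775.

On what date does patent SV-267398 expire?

Natural term of SV-267398:
  Base: filing + 25 years → 4 October 2017.
  Response Delay Deduction: −58 days → 7 August 2017.
Expiry of referenced patent SV-931775:
  Base: filing + 25 years → 12 June 2016.
  Response Delay Deduction: −187 days → 8 December 2015.
Terminal disclaimer: SV-267398 expires on the earlier of 7 August 2017 and 8 December 2015.

2015-12-08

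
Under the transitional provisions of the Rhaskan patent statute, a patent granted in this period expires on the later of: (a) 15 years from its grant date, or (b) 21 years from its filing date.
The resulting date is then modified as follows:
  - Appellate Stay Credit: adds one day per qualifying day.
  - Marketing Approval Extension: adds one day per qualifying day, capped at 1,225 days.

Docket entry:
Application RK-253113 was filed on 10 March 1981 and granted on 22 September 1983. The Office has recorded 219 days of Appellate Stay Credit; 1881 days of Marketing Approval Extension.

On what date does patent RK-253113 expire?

2006-02-21

(a) grant + 15 years → 22 September 1998.
(b) filing + 21 years → 10 March 2002.
Later of the two: 10 March 2002.
Appellate Stay Credit: +219 days → 15 October 2002.
Marketing Approval Extension: 1881 days claimed exceeds the 1225-day cap, so +1225 days → 21 February 2006.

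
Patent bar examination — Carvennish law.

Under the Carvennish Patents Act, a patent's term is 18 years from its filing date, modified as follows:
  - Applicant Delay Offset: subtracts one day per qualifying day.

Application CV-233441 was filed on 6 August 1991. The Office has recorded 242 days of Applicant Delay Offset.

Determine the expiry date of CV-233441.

Base term: filing date + 18 years → 6 August 2009.
Applicant Delay Offset: −242 days → 7 December 2008.

December 7, 2008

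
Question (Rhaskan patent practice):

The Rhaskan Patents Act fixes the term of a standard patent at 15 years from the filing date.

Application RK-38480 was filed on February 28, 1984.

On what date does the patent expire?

Filing date + 15 years → 28 February 1999.

1999-02-28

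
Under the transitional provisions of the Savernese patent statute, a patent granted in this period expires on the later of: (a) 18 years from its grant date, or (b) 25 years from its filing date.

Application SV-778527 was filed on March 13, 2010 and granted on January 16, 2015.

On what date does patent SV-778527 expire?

2035-03-13

(a) grant + 18 years → 16 January 2033.
(b) filing + 25 years → 13 March 2035.
Later of the two: 13 March 2035.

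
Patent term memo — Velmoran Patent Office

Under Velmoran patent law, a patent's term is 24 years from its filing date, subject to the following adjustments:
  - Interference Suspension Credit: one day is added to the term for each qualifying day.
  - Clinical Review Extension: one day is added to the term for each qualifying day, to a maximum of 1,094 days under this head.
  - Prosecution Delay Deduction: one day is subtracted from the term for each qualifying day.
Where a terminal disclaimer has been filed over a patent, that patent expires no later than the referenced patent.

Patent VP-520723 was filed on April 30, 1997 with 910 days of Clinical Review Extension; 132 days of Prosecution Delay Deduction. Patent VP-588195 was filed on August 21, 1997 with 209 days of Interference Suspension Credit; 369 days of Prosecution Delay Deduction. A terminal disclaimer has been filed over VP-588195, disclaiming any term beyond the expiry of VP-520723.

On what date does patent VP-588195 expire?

2021-03-14

Natural term of VP-588195:
  Base: filing + 24 years → 21 August 2021.
  Interference Suspension Credit: +209 days → 18 March 2022.
  Prosecution Delay Deduction: −369 days → 14 March 2021.
Expiry of referenced patent VP-520723:
  Base: filing + 24 years → 30 April 2021.
  Clinical Review Extension: 910 days (within the 1094-day cap) → +910 days → 27 October 2023.
  Prosecution Delay Deduction: −132 days → 17 June 2023.
Terminal disclaimer: VP-588195 expires on the earlier of 14 March 2021 and 17 June 2023.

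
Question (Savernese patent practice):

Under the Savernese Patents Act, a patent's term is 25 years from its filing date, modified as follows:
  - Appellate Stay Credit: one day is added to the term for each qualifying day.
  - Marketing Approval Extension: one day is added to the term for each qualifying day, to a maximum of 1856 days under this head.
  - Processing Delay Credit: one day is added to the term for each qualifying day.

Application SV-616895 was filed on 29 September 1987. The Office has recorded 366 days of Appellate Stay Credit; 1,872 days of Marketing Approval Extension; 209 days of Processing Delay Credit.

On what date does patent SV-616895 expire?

May 27, 2019

Base term: filing date + 25 years → 29 September 2012.
Appellate Stay Credit: +366 days → 30 September 2013.
Marketing Approval Extension: 1872 days claimed exceeds the 1856-day cap, so +1856 days → 30 October 2018.
Processing Delay Credit: +209 days → 27 May 2019.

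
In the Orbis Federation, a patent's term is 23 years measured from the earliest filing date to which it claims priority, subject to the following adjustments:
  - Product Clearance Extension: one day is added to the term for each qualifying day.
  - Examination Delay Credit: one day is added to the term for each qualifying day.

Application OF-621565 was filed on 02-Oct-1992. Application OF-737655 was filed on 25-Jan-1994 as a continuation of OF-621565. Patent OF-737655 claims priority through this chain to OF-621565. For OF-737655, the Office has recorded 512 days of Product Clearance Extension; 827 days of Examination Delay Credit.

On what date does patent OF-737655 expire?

Earliest priority filing: 2 October 1992.
Base term: 2 October 1992 + 23 years → 2 October 2015.
Product Clearance Extension: +512 days → 25 February 2017.
Examination Delay Credit: +827 days → 2 June 2019.

June 2, 2019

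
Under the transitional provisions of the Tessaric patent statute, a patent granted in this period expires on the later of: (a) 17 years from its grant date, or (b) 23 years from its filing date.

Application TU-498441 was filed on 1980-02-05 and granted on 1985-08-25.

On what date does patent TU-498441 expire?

(a) grant + 17 years → 25 August 2002.
(b) filing + 23 years → 5 February 2003.
Later of the two: 5 February 2003.

2003-02-05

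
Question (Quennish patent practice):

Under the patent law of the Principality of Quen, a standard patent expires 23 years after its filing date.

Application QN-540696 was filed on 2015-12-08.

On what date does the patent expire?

December 8, 2038

Filing date + 23 years → 8 December 2038.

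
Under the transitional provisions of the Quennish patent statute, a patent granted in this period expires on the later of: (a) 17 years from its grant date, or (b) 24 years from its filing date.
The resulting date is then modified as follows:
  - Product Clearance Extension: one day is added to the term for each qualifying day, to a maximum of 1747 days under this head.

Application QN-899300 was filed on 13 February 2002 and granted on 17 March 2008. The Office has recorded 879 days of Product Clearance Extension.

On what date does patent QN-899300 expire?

July 11, 2028

(a) grant + 17 years → 17 March 2025.
(b) filing + 24 years → 13 February 2026.
Later of the two: 13 February 2026.
Product Clearance Extension: 879 days (within the 1747-day cap) → +879 days → 11 July 2028.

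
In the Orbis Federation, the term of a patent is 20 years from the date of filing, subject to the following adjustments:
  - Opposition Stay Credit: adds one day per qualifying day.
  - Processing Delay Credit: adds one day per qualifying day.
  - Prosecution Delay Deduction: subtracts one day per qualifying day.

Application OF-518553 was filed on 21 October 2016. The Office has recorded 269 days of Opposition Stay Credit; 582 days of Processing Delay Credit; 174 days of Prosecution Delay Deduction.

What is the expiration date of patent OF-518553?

August 29, 2038

Base term: filing date + 20 years → 21 October 2036.
Opposition Stay Credit: +269 days → 17 July 2037.
Processing Delay Credit: +582 days → 19 February 2039.
Prosecution Delay Deduction: −174 days → 29 August 2038.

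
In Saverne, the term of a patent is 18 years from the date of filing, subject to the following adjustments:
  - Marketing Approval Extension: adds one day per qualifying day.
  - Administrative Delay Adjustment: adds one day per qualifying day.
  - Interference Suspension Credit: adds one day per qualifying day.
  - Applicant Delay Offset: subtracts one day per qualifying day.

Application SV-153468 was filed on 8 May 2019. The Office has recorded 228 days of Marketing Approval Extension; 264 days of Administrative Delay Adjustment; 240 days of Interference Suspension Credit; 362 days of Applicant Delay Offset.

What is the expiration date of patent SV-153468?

Base term: filing date + 18 years → 8 May 2037.
Marketing Approval Extension: +228 days → 22 December 2037.
Administrative Delay Adjustment: +264 days → 12 September 2038.
Interference Suspension Credit: +240 days → 10 May 2039.
Applicant Delay Offset: −362 days → 13 May 2038.

2038-05-13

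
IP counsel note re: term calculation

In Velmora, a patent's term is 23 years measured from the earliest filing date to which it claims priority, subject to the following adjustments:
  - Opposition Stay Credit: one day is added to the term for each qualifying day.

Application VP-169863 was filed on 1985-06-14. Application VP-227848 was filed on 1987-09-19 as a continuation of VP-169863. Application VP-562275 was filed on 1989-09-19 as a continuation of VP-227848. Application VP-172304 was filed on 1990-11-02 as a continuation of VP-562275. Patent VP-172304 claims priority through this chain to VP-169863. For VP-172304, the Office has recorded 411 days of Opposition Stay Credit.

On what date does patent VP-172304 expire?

Earliest priority filing: 14 June 1985.
Base term: 14 June 1985 + 23 years → 14 June 2008.
Opposition Stay Credit: +411 days → 30 July 2009.

July 30, 2009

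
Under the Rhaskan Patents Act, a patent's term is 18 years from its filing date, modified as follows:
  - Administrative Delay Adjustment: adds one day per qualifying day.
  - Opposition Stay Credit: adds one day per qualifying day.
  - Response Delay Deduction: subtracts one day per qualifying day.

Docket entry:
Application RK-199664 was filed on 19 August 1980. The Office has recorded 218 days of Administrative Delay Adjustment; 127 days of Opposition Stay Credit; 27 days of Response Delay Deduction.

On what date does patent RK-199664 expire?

1999-07-03

Base term: filing date + 18 years → 19 August 1998.
Administrative Delay Adjustment: +218 days → 25 March 1999.
Opposition Stay Credit: +127 days → 30 July 1999.
Response Delay Deduction: −27 days → 3 July 1999.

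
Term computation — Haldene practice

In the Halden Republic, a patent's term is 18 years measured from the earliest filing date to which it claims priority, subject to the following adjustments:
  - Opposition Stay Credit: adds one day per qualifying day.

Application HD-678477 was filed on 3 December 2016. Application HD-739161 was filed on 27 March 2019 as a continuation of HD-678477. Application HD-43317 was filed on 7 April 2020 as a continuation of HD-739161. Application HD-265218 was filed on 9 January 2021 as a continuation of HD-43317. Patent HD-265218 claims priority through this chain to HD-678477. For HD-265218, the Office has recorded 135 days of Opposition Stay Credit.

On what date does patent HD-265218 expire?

Earliest priority filing: 3 December 2016.
Base term: 3 December 2016 + 18 years → 3 December 2034.
Opposition Stay Credit: +135 days → 17 April 2035.

2035-04-17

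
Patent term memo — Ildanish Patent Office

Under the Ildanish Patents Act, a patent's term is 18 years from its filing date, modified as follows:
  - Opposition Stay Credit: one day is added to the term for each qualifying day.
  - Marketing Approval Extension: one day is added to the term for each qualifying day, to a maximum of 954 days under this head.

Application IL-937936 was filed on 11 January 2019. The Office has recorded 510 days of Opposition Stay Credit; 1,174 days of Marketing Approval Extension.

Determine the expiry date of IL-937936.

January 14, 2041

Base term: filing date + 18 years → 11 January 2037.
Opposition Stay Credit: +510 days → 5 June 2038.
Marketing Approval Extension: 1174 days claimed exceeds the 954-day cap, so +954 days → 14 January 2041.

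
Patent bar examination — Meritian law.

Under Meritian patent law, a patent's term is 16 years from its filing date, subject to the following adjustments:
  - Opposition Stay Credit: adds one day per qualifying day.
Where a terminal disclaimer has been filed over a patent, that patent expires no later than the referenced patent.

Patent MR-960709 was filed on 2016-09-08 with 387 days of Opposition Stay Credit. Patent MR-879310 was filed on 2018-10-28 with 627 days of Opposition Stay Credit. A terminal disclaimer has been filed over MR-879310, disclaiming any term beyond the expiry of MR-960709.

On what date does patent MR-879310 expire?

Natural term of MR-879310:
  Base: filing + 16 years → 28 October 2034.
  Opposition Stay Credit: +627 days → 16 July 2036.
Expiry of referenced patent MR-960709:
  Base: filing + 16 years → 8 September 2032.
  Opposition Stay Credit: +387 days → 30 September 2033.
Terminal disclaimer: MR-879310 expires on the earlier of 16 July 2036 and 30 September 2033.

2033-09-30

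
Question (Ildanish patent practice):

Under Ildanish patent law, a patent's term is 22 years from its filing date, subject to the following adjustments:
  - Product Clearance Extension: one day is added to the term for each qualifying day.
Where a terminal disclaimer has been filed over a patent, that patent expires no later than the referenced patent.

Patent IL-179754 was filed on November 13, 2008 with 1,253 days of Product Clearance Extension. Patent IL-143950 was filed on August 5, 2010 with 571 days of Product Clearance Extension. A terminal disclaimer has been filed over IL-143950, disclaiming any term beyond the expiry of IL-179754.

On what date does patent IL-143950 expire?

February 27, 2034

Natural term of IL-143950:
  Base: filing + 22 years → 5 August 2032.
  Product Clearance Extension: +571 days → 27 February 2034.
Expiry of referenced patent IL-179754:
  Base: filing + 22 years → 13 November 2030.
  Product Clearance Extension: +1253 days → 19 April 2034.
Terminal disclaimer: IL-143950 expires on the earlier of 27 February 2034 and 19 April 2034.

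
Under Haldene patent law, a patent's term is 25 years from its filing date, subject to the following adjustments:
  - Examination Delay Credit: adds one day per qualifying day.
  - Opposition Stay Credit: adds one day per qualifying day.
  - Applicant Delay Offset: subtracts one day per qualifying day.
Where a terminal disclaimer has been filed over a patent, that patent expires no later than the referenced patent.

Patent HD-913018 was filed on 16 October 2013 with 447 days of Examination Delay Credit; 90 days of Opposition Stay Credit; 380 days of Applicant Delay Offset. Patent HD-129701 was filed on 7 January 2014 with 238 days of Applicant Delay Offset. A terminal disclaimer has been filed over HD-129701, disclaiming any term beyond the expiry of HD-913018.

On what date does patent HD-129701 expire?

May 14, 2038

Natural term of HD-129701:
  Base: filing + 25 years → 7 January 2039.
  Applicant Delay Offset: −238 days → 14 May 2038.
Expiry of referenced patent HD-913018:
  Base: filing + 25 years → 16 October 2038.
  Examination Delay Credit: +447 days → 6 January 2040.
  Opposition Stay Credit: +90 days → 5 April 2040.
  Applicant Delay Offset: −380 days → 22 March 2039.
Terminal disclaimer: HD-129701 expires on the earlier of 14 May 2038 and 22 March 2039.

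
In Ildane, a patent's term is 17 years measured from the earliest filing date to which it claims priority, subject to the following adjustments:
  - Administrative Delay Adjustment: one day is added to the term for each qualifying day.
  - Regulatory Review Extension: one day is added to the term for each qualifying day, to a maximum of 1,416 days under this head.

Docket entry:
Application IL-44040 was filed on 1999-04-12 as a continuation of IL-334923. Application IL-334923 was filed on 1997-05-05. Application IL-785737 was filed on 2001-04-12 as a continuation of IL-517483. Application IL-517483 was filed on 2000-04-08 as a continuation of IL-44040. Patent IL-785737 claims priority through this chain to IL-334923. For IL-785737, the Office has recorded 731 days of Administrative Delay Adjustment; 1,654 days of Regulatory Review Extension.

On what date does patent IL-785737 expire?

March 21, 2020

Earliest priority filing: 5 May 1997.
Base term: 5 May 1997 + 17 years → 5 May 2014.
Administrative Delay Adjustment: +731 days → 5 May 2016.
Regulatory Review Extension: 1654 days claimed exceeds the 1416-day cap, so +1416 days → 21 March 2020.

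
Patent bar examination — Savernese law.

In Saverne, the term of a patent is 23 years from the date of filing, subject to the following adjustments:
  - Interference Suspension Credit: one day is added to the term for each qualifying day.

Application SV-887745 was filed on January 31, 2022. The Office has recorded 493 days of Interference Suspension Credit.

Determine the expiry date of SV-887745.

Base term: filing date + 23 years → 31 January 2045.
Interference Suspension Credit: +493 days → 8 June 2046.

2046-06-08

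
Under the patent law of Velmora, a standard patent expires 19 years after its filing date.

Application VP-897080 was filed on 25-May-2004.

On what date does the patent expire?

May 25, 2023

Filing date + 19 years → 25 May 2023.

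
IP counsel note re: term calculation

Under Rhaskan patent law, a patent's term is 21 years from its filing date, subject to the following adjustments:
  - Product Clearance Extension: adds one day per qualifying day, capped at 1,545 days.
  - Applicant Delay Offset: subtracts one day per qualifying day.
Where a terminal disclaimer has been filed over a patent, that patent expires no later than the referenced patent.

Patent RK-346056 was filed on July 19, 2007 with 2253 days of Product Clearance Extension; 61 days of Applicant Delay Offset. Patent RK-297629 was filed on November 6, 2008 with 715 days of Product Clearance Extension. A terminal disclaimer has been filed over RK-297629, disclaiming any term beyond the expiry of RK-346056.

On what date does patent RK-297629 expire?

2031-10-22

Natural term of RK-297629:
  Base: filing + 21 years → 6 November 2029.
  Product Clearance Extension: 715 days (within the 1545-day cap) → +715 days → 22 October 2031.
Expiry of referenced patent RK-346056:
  Base: filing + 21 years → 19 July 2028.
  Product Clearance Extension: 2253 days claimed exceeds the 1545-day cap, so +1545 days → 11 October 2032.
  Applicant Delay Offset: −61 days → 11 August 2032.
Terminal disclaimer: RK-297629 expires on the earlier of 22 October 2031 and 11 August 2032.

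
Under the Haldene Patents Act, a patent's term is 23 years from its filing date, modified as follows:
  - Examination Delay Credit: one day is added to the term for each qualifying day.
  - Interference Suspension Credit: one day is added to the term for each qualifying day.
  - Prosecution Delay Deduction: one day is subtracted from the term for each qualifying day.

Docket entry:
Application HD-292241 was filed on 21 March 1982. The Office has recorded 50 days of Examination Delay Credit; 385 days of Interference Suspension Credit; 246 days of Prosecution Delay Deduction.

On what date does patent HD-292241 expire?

Base term: filing date + 23 years → 21 March 2005.
Examination Delay Credit: +50 days → 10 May 2005.
Interference Suspension Credit: +385 days → 30 May 2006.
Prosecution Delay Deduction: −246 days → 26 September 2005.

September 26, 2005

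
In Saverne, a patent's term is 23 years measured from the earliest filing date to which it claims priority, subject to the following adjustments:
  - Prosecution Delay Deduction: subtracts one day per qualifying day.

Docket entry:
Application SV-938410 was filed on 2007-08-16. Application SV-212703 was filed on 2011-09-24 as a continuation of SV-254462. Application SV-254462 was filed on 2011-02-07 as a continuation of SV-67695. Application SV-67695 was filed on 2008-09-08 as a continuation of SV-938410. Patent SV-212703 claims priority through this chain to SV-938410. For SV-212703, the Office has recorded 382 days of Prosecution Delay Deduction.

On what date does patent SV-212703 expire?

2029-07-30

Earliest priority filing: 16 August 2007.
Base term: 16 August 2007 + 23 years → 16 August 2030.
Prosecution Delay Deduction: −382 days → 30 July 2029.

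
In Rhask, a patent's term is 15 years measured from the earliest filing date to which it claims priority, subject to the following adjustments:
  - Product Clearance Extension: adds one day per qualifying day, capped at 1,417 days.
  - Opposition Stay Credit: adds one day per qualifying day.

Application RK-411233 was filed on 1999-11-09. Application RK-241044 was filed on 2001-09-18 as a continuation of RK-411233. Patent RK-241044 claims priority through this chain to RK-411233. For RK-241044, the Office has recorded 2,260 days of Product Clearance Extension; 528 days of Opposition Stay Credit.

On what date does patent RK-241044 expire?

Earliest priority filing: 9 November 1999.
Base term: 9 November 1999 + 15 years → 9 November 2014.
Product Clearance Extension: 2260 days claimed exceeds the 1417-day cap, so +1417 days → 26 September 2018.
Opposition Stay Credit: +528 days → 7 March 2020.

2020-03-07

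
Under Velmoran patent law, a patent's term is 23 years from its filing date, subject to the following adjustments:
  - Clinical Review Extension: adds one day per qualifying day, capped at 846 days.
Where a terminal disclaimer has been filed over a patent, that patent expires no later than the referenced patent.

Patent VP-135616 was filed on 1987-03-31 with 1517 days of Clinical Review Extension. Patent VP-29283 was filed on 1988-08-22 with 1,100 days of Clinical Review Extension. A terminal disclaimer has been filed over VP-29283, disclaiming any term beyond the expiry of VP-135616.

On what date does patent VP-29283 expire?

July 24, 2012

Natural term of VP-29283:
  Base: filing + 23 years → 22 August 2011.
  Clinical Review Extension: 1100 days claimed exceeds the 846-day cap, so +846 days → 15 December 2013.
Expiry of referenced patent VP-135616:
  Base: filing + 23 years → 31 March 2010.
  Clinical Review Extension: 1517 days claimed exceeds the 846-day cap, so +846 days → 24 July 2012.
Terminal disclaimer: VP-29283 expires on the earlier of 15 December 2013 and 24 July 2012.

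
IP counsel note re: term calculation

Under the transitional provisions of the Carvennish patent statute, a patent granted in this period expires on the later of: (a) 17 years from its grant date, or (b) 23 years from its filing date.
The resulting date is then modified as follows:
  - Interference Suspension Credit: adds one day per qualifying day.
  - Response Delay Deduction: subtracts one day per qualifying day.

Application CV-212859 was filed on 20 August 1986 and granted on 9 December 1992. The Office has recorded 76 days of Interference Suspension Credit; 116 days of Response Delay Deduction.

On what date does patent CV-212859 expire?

(a) grant + 17 years → 9 December 2009.
(b) filing + 23 years → 20 August 2009.
Later of the two: 9 December 2009.
Interference Suspension Credit: +76 days → 23 February 2010.
Response Delay Deduction: −116 days → 30 October 2009.

October 30, 2009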